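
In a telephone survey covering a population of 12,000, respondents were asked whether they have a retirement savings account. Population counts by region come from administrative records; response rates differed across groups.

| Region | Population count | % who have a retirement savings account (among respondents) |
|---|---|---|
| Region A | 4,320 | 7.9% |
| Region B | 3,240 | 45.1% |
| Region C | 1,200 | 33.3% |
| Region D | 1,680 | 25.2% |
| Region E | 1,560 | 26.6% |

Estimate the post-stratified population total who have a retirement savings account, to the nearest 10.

3,040

Estimated count per cell = population count × respondent percentage:
  Region A: 4,320 × 7.9% = 341.28
  Region B: 3,240 × 45.1% = 1461.24
  Region C: 1,200 × 33.3% = 399.6
  Region D: 1,680 × 25.2% = 423.36
  Region E: 1,560 × 26.6% = 414.96
Estimated total = 3040.44 → 3,040.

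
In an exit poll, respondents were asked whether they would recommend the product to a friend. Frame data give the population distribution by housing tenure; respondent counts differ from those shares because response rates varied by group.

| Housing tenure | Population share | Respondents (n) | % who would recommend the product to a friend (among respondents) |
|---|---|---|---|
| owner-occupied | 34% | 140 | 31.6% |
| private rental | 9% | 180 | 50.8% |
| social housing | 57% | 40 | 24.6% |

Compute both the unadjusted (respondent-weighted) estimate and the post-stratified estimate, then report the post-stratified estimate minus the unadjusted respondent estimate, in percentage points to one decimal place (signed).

-11.1 percentage points

Without adjustment, the pooled respondent share is:
  (140/360)×31.6 + (180/360)×50.8 + (40/360)×24.6 = 40.4222%
Reweighting by population housing tenure shares:
  0.34×31.6 + 0.09×50.8 + 0.57×24.6 = 29.338%
Difference = 29.338 − 40.4222 = -11.0842 pp.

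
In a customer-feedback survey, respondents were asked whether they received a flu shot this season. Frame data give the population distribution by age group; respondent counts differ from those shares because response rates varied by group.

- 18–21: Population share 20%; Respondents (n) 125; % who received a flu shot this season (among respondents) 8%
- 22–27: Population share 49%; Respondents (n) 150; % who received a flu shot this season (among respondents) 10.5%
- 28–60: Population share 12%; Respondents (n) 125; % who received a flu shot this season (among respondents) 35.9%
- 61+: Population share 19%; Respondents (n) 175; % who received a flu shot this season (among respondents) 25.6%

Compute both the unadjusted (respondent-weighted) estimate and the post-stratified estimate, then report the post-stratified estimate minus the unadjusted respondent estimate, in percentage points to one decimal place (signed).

-4.2 percentage points

Naive respondent-only estimate (weights = respondent counts):
  (125/575)×8 + (150/575)×10.5 + (125/575)×35.9 + (175/575)×25.6 = 20.0739%
Post-stratifying to population shares instead:
  0.2×8 + 0.49×10.5 + 0.12×35.9 + 0.19×25.6 = 15.917%
Difference = 15.917 − 20.0739 = -4.1569 pp.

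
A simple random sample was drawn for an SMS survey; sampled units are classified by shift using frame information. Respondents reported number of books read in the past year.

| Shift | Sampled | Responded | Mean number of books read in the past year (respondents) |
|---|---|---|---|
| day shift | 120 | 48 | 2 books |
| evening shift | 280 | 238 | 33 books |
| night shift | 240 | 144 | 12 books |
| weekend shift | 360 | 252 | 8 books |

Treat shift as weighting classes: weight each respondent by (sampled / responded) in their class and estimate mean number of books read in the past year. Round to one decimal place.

Class response rates: day shift 48/120 = 40%, evening shift 238/280 = 85%, night shift 144/240 = 60%, weekend shift 252/360 = 70%.
With weight = n_sampled/n_responded per class, the weighted class total is n_sampled:
  day shift: 120 × 2 = 240
  evening shift: 280 × 33 = 9240
  night shift: 240 × 12 = 2880
  weekend shift: 360 × 8 = 2880
Adjusted estimate = 15,240 / 1,000 = 15.24 → 15.2.

15.2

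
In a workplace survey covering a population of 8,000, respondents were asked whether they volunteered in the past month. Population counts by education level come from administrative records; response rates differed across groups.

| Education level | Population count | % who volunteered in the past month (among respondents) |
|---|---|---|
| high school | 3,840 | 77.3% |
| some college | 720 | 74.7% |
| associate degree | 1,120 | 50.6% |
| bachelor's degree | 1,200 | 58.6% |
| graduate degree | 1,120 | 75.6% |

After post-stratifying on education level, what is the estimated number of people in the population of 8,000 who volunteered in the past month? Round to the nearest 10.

5,620

Each cell contributes its population count × the respondent rate:
  high school: 3,840 × 77.3% = 2968.32
  some college: 720 × 74.7% = 537.84
  associate degree: 1,120 × 50.6% = 566.72
  bachelor's degree: 1,200 × 58.6% = 703.2
  graduate degree: 1,120 × 75.6% = 846.72
Estimated total = 5622.8 → 5,620.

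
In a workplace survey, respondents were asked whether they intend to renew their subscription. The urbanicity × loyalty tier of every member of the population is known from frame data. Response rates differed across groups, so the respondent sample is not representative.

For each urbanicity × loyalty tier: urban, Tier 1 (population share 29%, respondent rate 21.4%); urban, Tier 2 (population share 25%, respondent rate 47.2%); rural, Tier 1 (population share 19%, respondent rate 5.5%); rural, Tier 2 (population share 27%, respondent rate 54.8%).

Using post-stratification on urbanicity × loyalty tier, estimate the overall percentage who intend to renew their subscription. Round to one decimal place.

Reweight to the known urbanicity × loyalty tier distribution:
  urban, Tier 1: 0.29 × 21.4 = 6.206
  urban, Tier 2: 0.25 × 47.2 = 11.8
  rural, Tier 1: 0.19 × 5.5 = 1.045
  rural, Tier 2: 0.27 × 54.8 = 14.796
Post-stratified estimate = 33.847 → 33.8%.

33.8%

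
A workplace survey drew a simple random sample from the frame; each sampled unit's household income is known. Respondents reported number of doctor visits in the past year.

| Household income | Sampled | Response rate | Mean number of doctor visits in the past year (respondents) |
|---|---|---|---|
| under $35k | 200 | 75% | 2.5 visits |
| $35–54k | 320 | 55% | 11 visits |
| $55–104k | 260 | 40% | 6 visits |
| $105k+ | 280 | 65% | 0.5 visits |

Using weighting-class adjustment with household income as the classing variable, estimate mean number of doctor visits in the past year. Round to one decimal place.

5.4

Inverse-response-rate weighting restores each class to its sampled count, so class totals weight by n_sampled:
  under $35k: 200 × 2.5 = 500
  $35–54k: 320 × 11 = 3520
  $55–104k: 260 × 6 = 1560
  $105k+: 280 × 0.5 = 140
Adjusted estimate = 5720 / 1,060 = 5.39623 → 5.4.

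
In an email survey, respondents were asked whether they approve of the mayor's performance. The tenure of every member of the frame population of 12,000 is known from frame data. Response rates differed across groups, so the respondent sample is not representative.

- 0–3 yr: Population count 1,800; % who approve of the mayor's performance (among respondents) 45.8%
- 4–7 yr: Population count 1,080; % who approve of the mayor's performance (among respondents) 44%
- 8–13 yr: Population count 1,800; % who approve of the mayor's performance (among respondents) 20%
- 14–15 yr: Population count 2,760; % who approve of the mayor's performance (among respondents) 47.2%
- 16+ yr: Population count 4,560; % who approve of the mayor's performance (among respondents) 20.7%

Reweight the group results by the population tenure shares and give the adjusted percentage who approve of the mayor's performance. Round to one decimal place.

32.6%

Reweight to the known tenure distribution:
  0–3 yr: (1,800/12,000) × 45.8 = 6.87
  4–7 yr: (1,080/12,000) × 44 = 3.96
  8–13 yr: (1,800/12,000) × 20 = 3
  14–15 yr: (2,760/12,000) × 47.2 = 10.856
  16+ yr: (4,560/12,000) × 20.7 = 7.866
Post-stratified estimate = 32.552 → 32.6%.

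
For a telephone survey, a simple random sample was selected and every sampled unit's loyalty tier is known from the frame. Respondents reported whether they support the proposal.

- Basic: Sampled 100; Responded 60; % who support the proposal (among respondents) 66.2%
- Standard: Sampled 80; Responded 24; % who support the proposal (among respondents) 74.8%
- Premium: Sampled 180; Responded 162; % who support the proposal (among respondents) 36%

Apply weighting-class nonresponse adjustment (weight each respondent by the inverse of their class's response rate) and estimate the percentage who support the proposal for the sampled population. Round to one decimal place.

Response rates by class: Basic 60/100 = 60%, Standard 24/80 = 30%, Premium 162/180 = 90%.
Each respondent's weight = sampled/responded in their class; summing within a class gives n_sampled, so:
  Basic: 100 × 66.2 = 6620
  Standard: 80 × 74.8 = 5984
  Premium: 180 × 36 = 6480
Adjusted estimate = 19,084 / 360 = 53.0111 → 53.0%.

53.0%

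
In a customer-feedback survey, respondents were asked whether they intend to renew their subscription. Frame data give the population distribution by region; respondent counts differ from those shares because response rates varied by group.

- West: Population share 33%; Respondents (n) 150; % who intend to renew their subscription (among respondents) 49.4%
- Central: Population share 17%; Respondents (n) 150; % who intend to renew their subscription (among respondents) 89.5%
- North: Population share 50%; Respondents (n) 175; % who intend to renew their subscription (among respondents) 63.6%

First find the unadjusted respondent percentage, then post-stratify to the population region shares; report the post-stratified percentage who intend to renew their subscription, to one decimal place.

Naive respondent-only estimate (weights = respondent counts):
  (150/475)×49.4 + (150/475)×89.5 + (175/475)×63.6 = 67.2947%
Post-stratified estimate weights by population shares:
  0.33×49.4 + 0.17×89.5 + 0.5×63.6 = 63.317%

63.3%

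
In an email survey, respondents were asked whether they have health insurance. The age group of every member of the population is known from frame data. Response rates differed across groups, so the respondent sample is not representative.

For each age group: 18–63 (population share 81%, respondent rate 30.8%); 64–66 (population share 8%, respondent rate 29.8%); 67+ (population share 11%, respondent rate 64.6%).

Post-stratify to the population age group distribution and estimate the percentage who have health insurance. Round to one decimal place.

Post-stratification weights by population share, not respondent share:
  18–63: 0.81 × 30.8 = 24.948
  64–66: 0.08 × 29.8 = 2.384
  67+: 0.11 × 64.6 = 7.106
Post-stratified estimate = 34.438 → 34.4%.

34.4%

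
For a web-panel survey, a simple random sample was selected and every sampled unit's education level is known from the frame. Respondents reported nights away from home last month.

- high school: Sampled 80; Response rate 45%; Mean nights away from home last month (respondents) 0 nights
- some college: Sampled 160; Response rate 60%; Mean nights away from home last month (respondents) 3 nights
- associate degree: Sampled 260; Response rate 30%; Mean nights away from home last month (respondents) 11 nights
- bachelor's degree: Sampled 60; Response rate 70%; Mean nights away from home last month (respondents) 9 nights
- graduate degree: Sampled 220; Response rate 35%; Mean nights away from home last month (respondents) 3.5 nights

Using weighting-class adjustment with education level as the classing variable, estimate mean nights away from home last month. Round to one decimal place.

6.0

Inverse-response-rate weighting restores each class to its sampled count, so class totals weight by n_sampled:
  high school: 80 × 0 = 0
  some college: 160 × 3 = 480
  associate degree: 260 × 11 = 2860
  bachelor's degree: 60 × 9 = 540
  graduate degree: 220 × 3.5 = 770
Adjusted estimate = 4650 / 780 = 5.96154 → 6.0.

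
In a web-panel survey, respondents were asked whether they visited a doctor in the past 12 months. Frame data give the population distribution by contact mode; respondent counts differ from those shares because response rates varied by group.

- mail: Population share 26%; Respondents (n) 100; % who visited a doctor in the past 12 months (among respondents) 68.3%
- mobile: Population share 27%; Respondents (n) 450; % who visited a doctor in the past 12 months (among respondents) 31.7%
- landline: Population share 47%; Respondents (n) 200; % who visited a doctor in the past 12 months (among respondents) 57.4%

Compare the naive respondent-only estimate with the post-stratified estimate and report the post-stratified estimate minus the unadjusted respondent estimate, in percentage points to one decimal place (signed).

Without adjustment, the pooled respondent share is:
  (100/750)×68.3 + (450/750)×31.7 + (200/750)×57.4 = 43.4333%
Reweighting by population contact mode shares:
  0.26×68.3 + 0.27×31.7 + 0.47×57.4 = 53.295%
Difference = 53.295 − 43.4333 = 9.8617 pp.

+9.9 percentage points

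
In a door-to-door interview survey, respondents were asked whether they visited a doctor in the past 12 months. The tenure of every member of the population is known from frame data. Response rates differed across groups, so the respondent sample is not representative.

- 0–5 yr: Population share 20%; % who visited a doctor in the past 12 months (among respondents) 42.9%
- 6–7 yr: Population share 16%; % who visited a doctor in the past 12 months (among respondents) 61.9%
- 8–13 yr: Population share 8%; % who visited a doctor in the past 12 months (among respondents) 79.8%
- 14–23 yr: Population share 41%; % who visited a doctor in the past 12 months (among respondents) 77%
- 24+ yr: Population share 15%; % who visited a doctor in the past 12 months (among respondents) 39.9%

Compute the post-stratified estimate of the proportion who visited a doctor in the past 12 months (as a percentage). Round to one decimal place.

Weight each group's respondent value by its population share:
  0–5 yr: 0.2 × 42.9 = 8.58
  6–7 yr: 0.16 × 61.9 = 9.904
  8–13 yr: 0.08 × 79.8 = 6.384
  14–23 yr: 0.41 × 77 = 31.57
  24+ yr: 0.15 × 39.9 = 5.985
Post-stratified estimate = 62.423 → 62.4%.

62.4%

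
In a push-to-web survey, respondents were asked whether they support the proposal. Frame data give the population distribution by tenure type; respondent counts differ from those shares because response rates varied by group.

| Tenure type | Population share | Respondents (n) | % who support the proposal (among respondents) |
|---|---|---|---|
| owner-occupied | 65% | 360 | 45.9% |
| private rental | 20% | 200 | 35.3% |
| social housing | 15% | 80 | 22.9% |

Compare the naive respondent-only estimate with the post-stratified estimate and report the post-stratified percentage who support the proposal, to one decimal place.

Unadjusted (pooled respondent) estimate weights by respondent counts:
  (360/640)×45.9 + (200/640)×35.3 + (80/640)×22.9 = 39.7125%
Post-stratified estimate weights by population shares:
  0.65×45.9 + 0.2×35.3 + 0.15×22.9 = 40.33%

40.3%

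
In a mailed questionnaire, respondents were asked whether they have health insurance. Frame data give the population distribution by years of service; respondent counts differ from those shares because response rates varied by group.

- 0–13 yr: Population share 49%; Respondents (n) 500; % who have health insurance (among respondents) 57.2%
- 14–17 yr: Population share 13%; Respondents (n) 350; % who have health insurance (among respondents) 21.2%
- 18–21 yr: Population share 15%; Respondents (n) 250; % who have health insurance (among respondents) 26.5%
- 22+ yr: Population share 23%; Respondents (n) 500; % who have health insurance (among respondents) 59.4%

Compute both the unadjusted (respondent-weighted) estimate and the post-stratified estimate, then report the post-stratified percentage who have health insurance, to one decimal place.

Naive respondent-only estimate (weights = respondent counts):
  (500/1600)×57.2 + (350/1600)×21.2 + (250/1600)×26.5 + (500/1600)×59.4 = 45.2156%
Post-stratifying to population shares instead:
  0.49×57.2 + 0.13×21.2 + 0.15×26.5 + 0.23×59.4 = 48.421%

48.4%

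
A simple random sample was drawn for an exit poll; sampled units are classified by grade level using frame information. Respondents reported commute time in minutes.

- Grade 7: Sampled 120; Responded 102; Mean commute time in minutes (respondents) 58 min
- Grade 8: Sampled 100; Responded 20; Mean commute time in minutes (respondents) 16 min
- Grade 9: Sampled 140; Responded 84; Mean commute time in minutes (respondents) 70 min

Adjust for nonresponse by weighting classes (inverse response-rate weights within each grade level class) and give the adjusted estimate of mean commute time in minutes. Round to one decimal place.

Response rates by class: Grade 7 102/120 = 85%, Grade 8 20/100 = 20%, Grade 9 84/140 = 60%.
Inverse-response-rate weighting restores each class to its sampled count, so class totals weight by n_sampled:
  Grade 7: 120 × 58 = 6960
  Grade 8: 100 × 16 = 1600
  Grade 9: 140 × 70 = 9800
Adjusted estimate = 18,360 / 360 = 51 → 51.0.

51.0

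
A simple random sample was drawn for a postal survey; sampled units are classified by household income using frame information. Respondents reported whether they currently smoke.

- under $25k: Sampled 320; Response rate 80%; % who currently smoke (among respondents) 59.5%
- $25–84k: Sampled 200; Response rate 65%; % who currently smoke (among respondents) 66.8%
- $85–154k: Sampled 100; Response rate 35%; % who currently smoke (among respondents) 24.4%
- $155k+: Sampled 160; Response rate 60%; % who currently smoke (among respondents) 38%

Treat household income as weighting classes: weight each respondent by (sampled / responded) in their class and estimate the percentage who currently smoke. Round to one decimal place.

52.5%

With weight = n_sampled/n_responded per class, the weighted class total is n_sampled:
  under $25k: 320 × 59.5 = 19,040
  $25–84k: 200 × 66.8 = 13,360
  $85–154k: 100 × 24.4 = 2440
  $155k+: 160 × 38 = 6080
Adjusted estimate = 40,920 / 780 = 52.4615 → 52.5%.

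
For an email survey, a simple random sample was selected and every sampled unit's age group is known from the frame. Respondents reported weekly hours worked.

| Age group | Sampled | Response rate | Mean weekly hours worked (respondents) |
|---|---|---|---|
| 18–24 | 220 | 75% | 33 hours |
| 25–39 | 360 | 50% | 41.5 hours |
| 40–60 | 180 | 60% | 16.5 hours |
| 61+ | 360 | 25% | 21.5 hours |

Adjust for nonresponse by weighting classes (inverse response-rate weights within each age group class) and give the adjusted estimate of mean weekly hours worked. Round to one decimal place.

With weight = n_sampled/n_responded per class, the weighted class total is n_sampled:
  18–24: 220 × 33 = 7260
  25–39: 360 × 41.5 = 14,940
  40–60: 180 × 16.5 = 2970
  61+: 360 × 21.5 = 7740
Adjusted estimate = 32,910 / 1,120 = 29.3839 → 29.4.

29.4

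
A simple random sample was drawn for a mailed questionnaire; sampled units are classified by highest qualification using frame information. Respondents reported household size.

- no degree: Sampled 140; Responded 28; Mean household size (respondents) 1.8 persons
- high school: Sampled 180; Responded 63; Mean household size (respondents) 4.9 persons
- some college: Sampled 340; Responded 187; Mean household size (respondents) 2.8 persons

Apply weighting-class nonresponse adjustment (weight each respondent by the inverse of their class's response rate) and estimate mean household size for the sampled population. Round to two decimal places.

Response rates by class: no degree 28/140 = 20%, high school 63/180 = 35%, some college 187/340 = 55%.
Inverse-response-rate weighting restores each class to its sampled count, so class totals weight by n_sampled:
  no degree: 140 × 1.8 = 252
  high school: 180 × 4.9 = 882
  some college: 340 × 2.8 = 952
Adjusted estimate = 2086 / 660 = 3.16061 → 3.16.

3.16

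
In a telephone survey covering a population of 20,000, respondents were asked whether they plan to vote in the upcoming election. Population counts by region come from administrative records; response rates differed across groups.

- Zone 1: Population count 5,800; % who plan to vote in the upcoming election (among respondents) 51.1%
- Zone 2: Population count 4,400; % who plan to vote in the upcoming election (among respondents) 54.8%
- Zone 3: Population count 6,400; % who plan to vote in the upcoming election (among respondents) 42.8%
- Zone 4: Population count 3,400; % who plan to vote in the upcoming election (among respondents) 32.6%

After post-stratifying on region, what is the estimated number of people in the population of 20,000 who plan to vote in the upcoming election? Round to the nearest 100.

9,200

Apply each group's respondent rate to its population count:
  Zone 1: 5,800 × 51.1% = 2963.8
  Zone 2: 4,400 × 54.8% = 2411.2
  Zone 3: 6,400 × 42.8% = 2739.2
  Zone 4: 3,400 × 32.6% = 1108.4
Estimated total = 9222.6 → 9,200.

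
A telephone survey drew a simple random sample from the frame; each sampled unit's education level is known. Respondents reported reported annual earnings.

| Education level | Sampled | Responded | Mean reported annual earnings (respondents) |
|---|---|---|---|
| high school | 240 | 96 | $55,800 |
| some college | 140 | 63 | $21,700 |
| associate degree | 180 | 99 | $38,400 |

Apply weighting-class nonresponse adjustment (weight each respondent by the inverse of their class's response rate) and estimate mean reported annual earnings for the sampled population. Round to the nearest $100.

$41,700

Class response rates: high school 96/240 = 40%, some college 63/140 = 45%, associate degree 99/180 = 55%.
With weight = n_sampled/n_responded per class, the weighted class total is n_sampled:
  high school: 240 × 55,800 = 13,392,000
  some college: 140 × 21,700 = 3,038,000
  associate degree: 180 × 38,400 = 6,912,000
Adjusted estimate = 23,342,000 / 560 = 41682.1 → $41,700.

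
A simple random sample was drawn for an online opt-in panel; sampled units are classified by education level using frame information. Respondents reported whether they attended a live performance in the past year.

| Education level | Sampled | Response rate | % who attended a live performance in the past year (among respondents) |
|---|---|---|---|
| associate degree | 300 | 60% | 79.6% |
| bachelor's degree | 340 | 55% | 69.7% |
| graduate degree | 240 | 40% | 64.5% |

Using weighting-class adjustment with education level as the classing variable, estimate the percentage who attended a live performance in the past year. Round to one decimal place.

71.7%

Inverse-response-rate weighting restores each class to its sampled count, so class totals weight by n_sampled:
  associate degree: 300 × 79.6 = 23,880
  bachelor's degree: 340 × 69.7 = 23,698
  graduate degree: 240 × 64.5 = 15,480
Adjusted estimate = 63,058 / 880 = 71.6568 → 71.7%.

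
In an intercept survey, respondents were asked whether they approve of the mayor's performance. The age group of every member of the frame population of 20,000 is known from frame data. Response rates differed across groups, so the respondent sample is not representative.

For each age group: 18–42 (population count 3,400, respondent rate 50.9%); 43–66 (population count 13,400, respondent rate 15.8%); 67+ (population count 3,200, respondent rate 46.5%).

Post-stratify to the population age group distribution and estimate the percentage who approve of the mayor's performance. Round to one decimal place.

Each cell contributes population-share × respondent value:
  18–42: (3,400/20,000) × 50.9 = 8.653
  43–66: (13,400/20,000) × 15.8 = 10.586
  67+: (3,200/20,000) × 46.5 = 7.44
Post-stratified estimate = 26.679 → 26.7%.

26.7%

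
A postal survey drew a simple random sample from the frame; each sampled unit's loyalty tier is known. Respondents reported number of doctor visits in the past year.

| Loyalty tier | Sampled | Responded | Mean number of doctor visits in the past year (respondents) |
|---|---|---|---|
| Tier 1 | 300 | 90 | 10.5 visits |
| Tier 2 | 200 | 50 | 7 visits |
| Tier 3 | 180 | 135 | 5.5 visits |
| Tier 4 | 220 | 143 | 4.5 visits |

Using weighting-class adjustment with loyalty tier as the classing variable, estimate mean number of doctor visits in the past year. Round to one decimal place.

Class response rates: Tier 1 90/300 = 30%, Tier 2 50/200 = 25%, Tier 3 135/180 = 75%, Tier 4 143/220 = 65%.
Weighting each respondent by the inverse class response rate inflates each class back to its sampled size, so the class weight is n_sampled:
  Tier 1: 300 × 10.5 = 3150
  Tier 2: 200 × 7 = 1400
  Tier 3: 180 × 5.5 = 990
  Tier 4: 220 × 4.5 = 990
Adjusted estimate = 6530 / 900 = 7.25556 → 7.3.

7.3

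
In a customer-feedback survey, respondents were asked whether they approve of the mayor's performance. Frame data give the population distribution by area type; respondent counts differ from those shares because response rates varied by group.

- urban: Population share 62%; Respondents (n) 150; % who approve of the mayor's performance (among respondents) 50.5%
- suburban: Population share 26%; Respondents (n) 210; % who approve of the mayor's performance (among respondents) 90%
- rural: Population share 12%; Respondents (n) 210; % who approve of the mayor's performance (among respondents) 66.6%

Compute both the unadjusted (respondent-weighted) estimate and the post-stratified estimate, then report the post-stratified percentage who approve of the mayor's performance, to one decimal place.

62.7%

Naive respondent-only estimate (weights = respondent counts):
  (150/570)×50.5 + (210/570)×90 + (210/570)×66.6 = 70.9842%
Post-stratified estimate weights by population shares:
  0.62×50.5 + 0.26×90 + 0.12×66.6 = 62.702%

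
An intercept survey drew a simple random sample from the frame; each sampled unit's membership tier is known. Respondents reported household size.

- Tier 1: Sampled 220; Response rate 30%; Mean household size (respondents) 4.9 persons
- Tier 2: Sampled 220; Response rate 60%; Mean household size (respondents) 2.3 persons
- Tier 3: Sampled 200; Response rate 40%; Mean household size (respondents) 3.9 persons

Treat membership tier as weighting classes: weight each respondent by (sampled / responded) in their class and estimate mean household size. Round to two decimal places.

Each respondent's weight = sampled/responded in their class; summing within a class gives n_sampled, so:
  Tier 1: 220 × 4.9 = 1078
  Tier 2: 220 × 2.3 = 506
  Tier 3: 200 × 3.9 = 780
Adjusted estimate = 2364 / 640 = 3.69375 → 3.69.

3.69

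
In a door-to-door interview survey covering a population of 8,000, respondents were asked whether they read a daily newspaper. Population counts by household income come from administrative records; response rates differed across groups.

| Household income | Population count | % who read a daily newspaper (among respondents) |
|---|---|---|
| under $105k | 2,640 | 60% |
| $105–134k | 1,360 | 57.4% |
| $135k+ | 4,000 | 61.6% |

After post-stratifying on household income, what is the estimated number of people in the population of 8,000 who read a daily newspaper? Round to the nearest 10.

Each cell contributes its population count × the respondent rate:
  under $105k: 2,640 × 60% = 1584
  $105–134k: 1,360 × 57.4% = 780.64
  $135k+: 4,000 × 61.6% = 2464
Estimated total = 4828.64 → 4,830.

4,830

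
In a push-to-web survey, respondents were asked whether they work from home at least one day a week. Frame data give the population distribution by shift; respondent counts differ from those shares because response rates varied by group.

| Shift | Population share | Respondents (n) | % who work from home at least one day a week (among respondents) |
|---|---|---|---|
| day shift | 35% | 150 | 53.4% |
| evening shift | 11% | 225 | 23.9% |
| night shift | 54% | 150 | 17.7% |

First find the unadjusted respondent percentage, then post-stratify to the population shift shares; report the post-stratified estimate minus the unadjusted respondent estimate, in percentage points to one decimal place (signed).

Unadjusted (pooled respondent) estimate weights by respondent counts:
  (150/525)×53.4 + (225/525)×23.9 + (150/525)×17.7 = 30.5571%
Post-stratifying to population shares instead:
  0.35×53.4 + 0.11×23.9 + 0.54×17.7 = 30.877%
Difference = 30.877 − 30.5571 = 0.3199 pp.

+0.3 percentage points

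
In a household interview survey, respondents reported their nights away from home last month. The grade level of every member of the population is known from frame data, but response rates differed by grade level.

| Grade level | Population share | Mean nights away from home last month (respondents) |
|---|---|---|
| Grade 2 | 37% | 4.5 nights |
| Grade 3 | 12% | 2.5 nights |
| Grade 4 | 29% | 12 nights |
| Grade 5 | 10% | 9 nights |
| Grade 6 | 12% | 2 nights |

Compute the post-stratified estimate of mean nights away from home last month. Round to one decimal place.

Each cell contributes population-share × respondent value:
  Grade 2: 0.37 × 4.5 = 1.665
  Grade 3: 0.12 × 2.5 = 0.3
  Grade 4: 0.29 × 12 = 3.48
  Grade 5: 0.1 × 9 = 0.9
  Grade 6: 0.12 × 2 = 0.24
Post-stratified estimate = 6.585 → 6.6.

6.6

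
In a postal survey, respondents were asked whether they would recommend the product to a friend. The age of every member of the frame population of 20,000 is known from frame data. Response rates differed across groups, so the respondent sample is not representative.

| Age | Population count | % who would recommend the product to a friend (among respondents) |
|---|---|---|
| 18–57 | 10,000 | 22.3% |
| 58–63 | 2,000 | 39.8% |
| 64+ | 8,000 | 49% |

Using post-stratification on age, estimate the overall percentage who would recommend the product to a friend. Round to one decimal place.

Each cell contributes population-share × respondent value:
  18–57: (10,000/20,000) × 22.3 = 11.15
  58–63: (2,000/20,000) × 39.8 = 3.98
  64+: (8,000/20,000) × 49 = 19.6
Post-stratified estimate = 34.73 → 34.7%.

34.7%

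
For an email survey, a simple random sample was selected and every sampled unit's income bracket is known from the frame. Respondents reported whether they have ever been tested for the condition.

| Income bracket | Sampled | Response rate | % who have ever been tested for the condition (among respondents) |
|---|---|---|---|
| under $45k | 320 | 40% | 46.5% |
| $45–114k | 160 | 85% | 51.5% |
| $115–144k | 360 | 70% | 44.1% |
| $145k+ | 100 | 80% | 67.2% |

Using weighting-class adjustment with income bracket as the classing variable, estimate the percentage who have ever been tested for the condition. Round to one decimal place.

48.6%

Each respondent's weight = sampled/responded in their class; summing within a class gives n_sampled, so:
  under $45k: 320 × 46.5 = 14,880
  $45–114k: 160 × 51.5 = 8240
  $115–144k: 360 × 44.1 = 15,876
  $145k+: 100 × 67.2 = 6720
Adjusted estimate = 45,716 / 940 = 48.634 → 48.6%.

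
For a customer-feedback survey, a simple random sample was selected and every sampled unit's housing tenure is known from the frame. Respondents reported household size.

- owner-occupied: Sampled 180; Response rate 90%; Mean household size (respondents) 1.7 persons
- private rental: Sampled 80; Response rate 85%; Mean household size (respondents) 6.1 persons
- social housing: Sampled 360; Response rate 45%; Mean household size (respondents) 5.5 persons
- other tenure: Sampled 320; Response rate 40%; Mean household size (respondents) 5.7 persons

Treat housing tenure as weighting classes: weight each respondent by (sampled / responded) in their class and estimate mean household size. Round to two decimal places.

4.89

With weight = n_sampled/n_responded per class, the weighted class total is n_sampled:
  owner-occupied: 180 × 1.7 = 306
  private rental: 80 × 6.1 = 488
  social housing: 360 × 5.5 = 1980
  other tenure: 320 × 5.7 = 1824
Adjusted estimate = 4598 / 940 = 4.89149 → 4.89.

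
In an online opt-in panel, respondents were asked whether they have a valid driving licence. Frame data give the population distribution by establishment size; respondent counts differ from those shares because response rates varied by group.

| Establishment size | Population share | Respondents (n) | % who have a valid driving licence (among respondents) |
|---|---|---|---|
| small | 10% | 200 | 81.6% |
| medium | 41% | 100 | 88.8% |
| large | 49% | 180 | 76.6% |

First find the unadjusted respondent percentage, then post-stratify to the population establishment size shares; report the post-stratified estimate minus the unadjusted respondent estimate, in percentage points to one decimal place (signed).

Naive respondent-only estimate (weights = respondent counts):
  (200/480)×81.6 + (100/480)×88.8 + (180/480)×76.6 = 81.225%
Post-stratified estimate weights by population shares:
  0.1×81.6 + 0.41×88.8 + 0.49×76.6 = 82.102%
Difference = 82.102 − 81.225 = 0.877 pp.

+0.9 percentage points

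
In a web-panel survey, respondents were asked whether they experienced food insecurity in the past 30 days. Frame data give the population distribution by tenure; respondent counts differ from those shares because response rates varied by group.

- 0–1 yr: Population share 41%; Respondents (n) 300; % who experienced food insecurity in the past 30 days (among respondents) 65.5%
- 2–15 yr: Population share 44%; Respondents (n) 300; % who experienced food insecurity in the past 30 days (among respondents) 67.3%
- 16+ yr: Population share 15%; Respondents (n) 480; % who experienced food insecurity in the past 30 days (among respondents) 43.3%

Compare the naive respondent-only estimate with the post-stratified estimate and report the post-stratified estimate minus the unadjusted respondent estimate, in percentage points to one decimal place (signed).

+6.8 percentage points

Unadjusted (pooled respondent) estimate weights by respondent counts:
  (300/1080)×65.5 + (300/1080)×67.3 + (480/1080)×43.3 = 56.1333%
Post-stratifying to population shares instead:
  0.41×65.5 + 0.44×67.3 + 0.15×43.3 = 62.962%
Difference = 62.962 − 56.1333 = 6.8287 pp.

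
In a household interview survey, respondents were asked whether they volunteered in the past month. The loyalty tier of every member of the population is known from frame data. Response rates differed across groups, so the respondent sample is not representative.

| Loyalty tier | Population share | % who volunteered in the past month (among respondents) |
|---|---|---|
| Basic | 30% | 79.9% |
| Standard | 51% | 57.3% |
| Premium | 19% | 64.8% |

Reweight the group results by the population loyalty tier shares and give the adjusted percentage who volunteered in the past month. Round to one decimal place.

65.5%

Weight each group's respondent value by its population share:
  Basic: 0.3 × 79.9 = 23.97
  Standard: 0.51 × 57.3 = 29.223
  Premium: 0.19 × 64.8 = 12.312
Post-stratified estimate = 65.505 → 65.5%.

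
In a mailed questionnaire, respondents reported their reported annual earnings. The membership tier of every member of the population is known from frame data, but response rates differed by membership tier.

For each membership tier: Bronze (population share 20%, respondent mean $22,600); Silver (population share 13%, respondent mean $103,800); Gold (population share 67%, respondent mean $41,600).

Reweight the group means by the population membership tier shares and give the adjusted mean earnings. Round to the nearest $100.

Reweight to the known membership tier distribution:
  Bronze: 0.2 × 22,600 = 4520
  Silver: 0.13 × 103,800 = 13,494
  Gold: 0.67 × 41,600 = 27,872
Post-stratified estimate = 45,886 → $45,900.

$45,900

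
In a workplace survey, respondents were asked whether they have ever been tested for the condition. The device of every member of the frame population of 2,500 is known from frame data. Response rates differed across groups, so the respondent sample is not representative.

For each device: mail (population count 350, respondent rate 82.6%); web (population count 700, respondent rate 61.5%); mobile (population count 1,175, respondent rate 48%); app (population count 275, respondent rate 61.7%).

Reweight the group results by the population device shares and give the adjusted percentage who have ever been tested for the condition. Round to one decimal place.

Each cell contributes population-share × respondent value:
  mail: (350/2,500) × 82.6 = 11.564
  web: (700/2,500) × 61.5 = 17.22
  mobile: (1,175/2,500) × 48 = 22.56
  app: (275/2,500) × 61.7 = 6.787
Post-stratified estimate = 58.131 → 58.1%.

58.1%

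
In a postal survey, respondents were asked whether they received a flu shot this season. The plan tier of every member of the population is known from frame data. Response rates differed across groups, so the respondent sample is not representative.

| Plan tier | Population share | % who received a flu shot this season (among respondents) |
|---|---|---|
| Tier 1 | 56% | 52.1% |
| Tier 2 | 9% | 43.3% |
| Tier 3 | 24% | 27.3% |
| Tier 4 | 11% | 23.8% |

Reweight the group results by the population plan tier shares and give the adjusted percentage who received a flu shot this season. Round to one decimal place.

42.2%

Weight each group's respondent value by its population share:
  Tier 1: 0.56 × 52.1 = 29.176
  Tier 2: 0.09 × 43.3 = 3.897
  Tier 3: 0.24 × 27.3 = 6.552
  Tier 4: 0.11 × 23.8 = 2.618
Post-stratified estimate = 42.243 → 42.2%.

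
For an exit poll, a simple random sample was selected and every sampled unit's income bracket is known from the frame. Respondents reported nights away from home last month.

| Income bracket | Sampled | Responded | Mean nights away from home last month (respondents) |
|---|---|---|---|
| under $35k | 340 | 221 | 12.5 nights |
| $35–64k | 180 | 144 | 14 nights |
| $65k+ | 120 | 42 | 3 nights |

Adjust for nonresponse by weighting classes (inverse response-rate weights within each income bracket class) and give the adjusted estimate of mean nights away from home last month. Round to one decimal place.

11.1

Class response rates: under $35k 221/340 = 65%, $35–64k 144/180 = 80%, $65k+ 42/120 = 35%.
Inverse-response-rate weighting restores each class to its sampled count, so class totals weight by n_sampled:
  under $35k: 340 × 12.5 = 4250
  $35–64k: 180 × 14 = 2520
  $65k+: 120 × 3 = 360
Adjusted estimate = 7130 / 640 = 11.1406 → 11.1.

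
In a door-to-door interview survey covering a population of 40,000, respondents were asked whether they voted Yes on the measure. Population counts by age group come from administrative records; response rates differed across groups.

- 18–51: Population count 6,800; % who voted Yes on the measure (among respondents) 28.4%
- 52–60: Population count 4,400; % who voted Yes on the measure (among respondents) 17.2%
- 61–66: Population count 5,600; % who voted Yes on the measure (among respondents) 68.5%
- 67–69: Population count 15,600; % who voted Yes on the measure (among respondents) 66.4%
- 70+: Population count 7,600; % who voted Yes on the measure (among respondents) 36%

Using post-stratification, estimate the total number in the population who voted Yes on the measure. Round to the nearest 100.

19,600

Estimated count per cell = population count × respondent percentage:
  18–51: 6,800 × 28.4% = 1931.2
  52–60: 4,400 × 17.2% = 756.8
  61–66: 5,600 × 68.5% = 3836
  67–69: 15,600 × 66.4% = 10358.4
  70+: 7,600 × 36% = 2736
Estimated total = 19618.4 → 19,600.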